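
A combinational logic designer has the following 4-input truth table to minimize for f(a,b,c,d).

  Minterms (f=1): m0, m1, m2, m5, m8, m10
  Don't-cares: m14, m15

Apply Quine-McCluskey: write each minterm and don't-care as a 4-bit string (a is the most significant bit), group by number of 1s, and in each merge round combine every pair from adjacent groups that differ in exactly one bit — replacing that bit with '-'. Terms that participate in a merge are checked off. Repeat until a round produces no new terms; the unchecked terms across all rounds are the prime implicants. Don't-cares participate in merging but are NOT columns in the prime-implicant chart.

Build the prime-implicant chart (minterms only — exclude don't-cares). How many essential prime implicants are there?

2

[col 0] 0000*, 0001*, 0010*, 0101*, 1000*, 1010*, 1110*, 1111*
[col 1] -000*, -010*, 0-01, 00-0*, 000-, 1-10, 10-0*, 111-
[col 2] -0-0
Prime implicants: -0-0, 0-01, 000-, 1-10, 111-
PI chart (minterm → PIs covering it):
  0 | -0-0,000-
  1 | 0-01,000-
  2 | -0-0  (sole → essential)
  5 | 0-01  (sole → essential)
  8 | -0-0  (sole → essential)
  10 | -0-0,1-10
Essential prime implicants: -0-0, 0-01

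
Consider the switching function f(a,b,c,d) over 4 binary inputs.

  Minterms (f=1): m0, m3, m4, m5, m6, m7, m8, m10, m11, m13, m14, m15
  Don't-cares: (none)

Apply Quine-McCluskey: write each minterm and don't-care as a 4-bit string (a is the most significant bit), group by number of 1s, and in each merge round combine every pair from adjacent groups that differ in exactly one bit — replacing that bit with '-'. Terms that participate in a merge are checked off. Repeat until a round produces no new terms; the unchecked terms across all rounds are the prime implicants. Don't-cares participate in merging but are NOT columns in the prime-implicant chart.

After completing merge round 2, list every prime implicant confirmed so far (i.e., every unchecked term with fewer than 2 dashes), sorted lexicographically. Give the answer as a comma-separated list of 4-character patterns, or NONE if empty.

-000, 0-00, 10-0

[col 0] 0000*, 0011*, 0100*, 0101*, 0110*, 0111*, 1000*, 1010*, 1011*, 1101*, 1110*, 1111*
[col 1] -000, -011*, -101*, -110*, -111*, 0-00, 0-11*, 01-0*, 01-1*, 010-*, 011-*, 1-10*, 1-11*, 10-0, 101-*, 11-1*, 111-*
[col 2] --11, -1-1, -11-, 01--, 1-1-
Prime implicants: --11, -000, -1-1, -11-, 0-00, 01--, 1-1-, 10-0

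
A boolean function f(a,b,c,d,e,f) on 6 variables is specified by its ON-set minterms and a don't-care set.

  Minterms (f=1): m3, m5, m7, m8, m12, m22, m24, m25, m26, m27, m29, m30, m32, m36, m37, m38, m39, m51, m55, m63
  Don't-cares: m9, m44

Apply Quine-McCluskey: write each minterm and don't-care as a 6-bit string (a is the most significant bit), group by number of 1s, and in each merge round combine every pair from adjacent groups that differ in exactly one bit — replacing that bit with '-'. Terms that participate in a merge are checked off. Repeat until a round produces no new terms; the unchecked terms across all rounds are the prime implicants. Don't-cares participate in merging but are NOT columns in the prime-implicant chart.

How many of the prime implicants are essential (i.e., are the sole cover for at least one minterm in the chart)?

size-2^0 implicants → 000011(✓)  000101(✓)  000111(✓)  001000(✓)  001001(✓)  001100(✓)  010110(✓)  011000(✓)  011001(✓)  011010(✓)  011011(✓)  011101(✓)  011110(✓)  100000(✓)  100100(✓)  100101(✓)  100110(✓)  100111(✓)  101100(✓)  110011(✓)  110111(✓)  111111(✓)
size-2^1 implicants → -00101(✓)  -00111(✓)  -01100  0-1000(✓)  0-1001(✓)  000-11  0001-1(✓)  001-00  00100-(✓)  01-110  011-01  011-10  0110-0(✓)  0110-1(✓)  01100-(✓)  01101-(✓)  1-0111  10-100  100-00  1001-0(✓)  1001-1(✓)  10010-(✓)  10011-(✓)  11-111  110-11
size-2^2 implicants → -001-1  0-100-  0110--  1001--
Unchecked terms (primes): -001-1, -01100, 0-100-, 000-11, 001-00, 01-110, 011-01, 011-10, 0110--, 1-0111, 10-100, 100-00, 1001--, 11-111, 110-11
Minterm coverage:
  m3 ⊆ 000-11 [E]
  m5 ⊆ -001-1 [E]
  m7 ⊆ -001-1,000-11
  m8 ⊆ 0-100-,001-00
  m12 ⊆ -01100,001-00
  m22 ⊆ 01-110 [E]
  m24 ⊆ 0-100-,0110--
  m25 ⊆ 0-100-,011-01,0110--
  m26 ⊆ 011-10,0110--
  m27 ⊆ 0110-- [E]
  m29 ⊆ 011-01 [E]
  m30 ⊆ 01-110,011-10
  m32 ⊆ 100-00 [E]
  m36 ⊆ 10-100,100-00,1001--
  m37 ⊆ -001-1,1001--
  m38 ⊆ 1001-- [E]
  m39 ⊆ -001-1,1-0111,1001--
  m51 ⊆ 110-11 [E]
  m55 ⊆ 1-0111,11-111,110-11
  m63 ⊆ 11-111 [E]
E = {-001-1, 000-11, 01-110, 011-01, 0110--, 100-00, 1001--, 11-111, 110-11}

9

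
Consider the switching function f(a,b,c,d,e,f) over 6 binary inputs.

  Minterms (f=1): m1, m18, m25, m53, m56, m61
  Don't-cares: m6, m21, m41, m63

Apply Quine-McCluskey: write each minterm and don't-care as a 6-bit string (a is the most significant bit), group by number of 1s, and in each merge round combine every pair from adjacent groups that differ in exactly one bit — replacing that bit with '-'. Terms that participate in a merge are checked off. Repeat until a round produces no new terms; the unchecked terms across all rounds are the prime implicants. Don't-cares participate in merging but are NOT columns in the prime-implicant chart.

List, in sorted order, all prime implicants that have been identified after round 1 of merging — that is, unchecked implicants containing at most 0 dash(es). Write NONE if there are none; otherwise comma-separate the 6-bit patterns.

[col 0] 000001, 000110, 010010, 010101*, 011001, 101001, 110101*, 111000, 111101*, 111111*
[col 1] -10101, 11-101, 1111-1
Prime implicants: -10101, 000001, 000110, 010010, 011001, 101001, 11-101, 111000, 1111-1

000001, 000110, 010010, 011001, 101001, 111000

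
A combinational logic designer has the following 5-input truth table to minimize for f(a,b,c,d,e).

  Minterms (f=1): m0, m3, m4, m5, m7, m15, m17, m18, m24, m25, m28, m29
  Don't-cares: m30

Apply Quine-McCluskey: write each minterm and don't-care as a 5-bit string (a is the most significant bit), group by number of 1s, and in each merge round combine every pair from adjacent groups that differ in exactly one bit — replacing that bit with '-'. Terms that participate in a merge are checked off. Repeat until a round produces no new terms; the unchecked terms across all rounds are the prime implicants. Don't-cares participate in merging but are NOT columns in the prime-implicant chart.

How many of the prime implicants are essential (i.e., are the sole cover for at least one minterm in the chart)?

6

[col 0] 00000*, 00011*, 00100*, 00101*, 00111*, 01111*, 10001*, 10010, 11000*, 11001*, 11100*, 11101*, 11110*
[col 1] 0-111, 00-00, 00-11, 001-1, 0010-, 1-001, 11-00*, 11-01*, 1100-*, 111-0, 1110-*
[col 2] 11-0-
Prime implicants: 0-111, 00-00, 00-11, 001-1, 0010-, 1-001, 10010, 11-0-, 111-0
PI chart (minterm → PIs covering it):
  0 | 00-00  (sole → essential)
  3 | 00-11  (sole → essential)
  4 | 00-00,0010-
  5 | 001-1,0010-
  7 | 0-111,00-11,001-1
  15 | 0-111  (sole → essential)
  17 | 1-001  (sole → essential)
  18 | 10010  (sole → essential)
  24 | 11-0-  (sole → essential)
  25 | 1-001,11-0-
  28 | 11-0-,111-0
  29 | 11-0-  (sole → essential)
Essential prime implicants: 0-111, 00-00, 00-11, 1-001, 10010, 11-0-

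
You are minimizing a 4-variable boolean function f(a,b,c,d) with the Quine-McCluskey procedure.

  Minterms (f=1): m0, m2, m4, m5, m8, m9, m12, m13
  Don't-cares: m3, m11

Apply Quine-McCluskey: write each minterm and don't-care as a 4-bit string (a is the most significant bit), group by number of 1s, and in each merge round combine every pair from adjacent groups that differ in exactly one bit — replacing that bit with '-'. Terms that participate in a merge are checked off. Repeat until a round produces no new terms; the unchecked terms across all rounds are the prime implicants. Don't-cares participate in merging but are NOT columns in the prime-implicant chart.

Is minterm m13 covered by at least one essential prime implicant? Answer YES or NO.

YES

Round 0: 0000✓ 0010✓ 0011✓ 0100✓ 0101✓ 1000✓ 1001✓ 1011✓ 1100✓ 1101✓
Round 1: -000✓ -011 -100✓ -101✓ 0-00✓ 00-0 001- 010-✓ 1-00✓ 1-01✓ 10-1 100-✓ 110-✓
Round 2: --00 -10- 1-0-
PIs = {--00, -011, -10-, 00-0, 001-, 1-0-, 10-1}
Coverage chart:
  m0: --00,00-0
  m2: 00-0,001-
  m4: --00,-10-
  m5: -10- ←essential
  m8: --00,1-0-
  m9: 1-0-,10-1
  m12: --00,-10-,1-0-
  m13: -10-,1-0-
Essential: -10-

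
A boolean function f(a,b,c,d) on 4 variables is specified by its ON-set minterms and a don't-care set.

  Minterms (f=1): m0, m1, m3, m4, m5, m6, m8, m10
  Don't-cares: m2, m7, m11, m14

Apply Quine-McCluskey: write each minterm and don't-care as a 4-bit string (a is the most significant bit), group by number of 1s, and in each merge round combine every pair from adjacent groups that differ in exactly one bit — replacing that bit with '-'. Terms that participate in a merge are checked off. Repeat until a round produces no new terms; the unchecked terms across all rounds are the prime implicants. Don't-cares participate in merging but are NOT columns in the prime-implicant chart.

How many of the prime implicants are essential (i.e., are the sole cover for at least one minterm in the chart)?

Round 0: 0000✓ 0001✓ 0010✓ 0011✓ 0100✓ 0101✓ 0110✓ 0111✓ 1000✓ 1010✓ 1011✓ 1110✓
Round 1: -000✓ -010✓ -011✓ -110✓ 0-00✓ 0-01✓ 0-10✓ 0-11✓ 00-0✓ 00-1✓ 000-✓ 001-✓ 01-0✓ 01-1✓ 010-✓ 011-✓ 1-10✓ 10-0✓ 101-✓
Round 2: --10 -0-0 -01- 0--0✓ 0--1✓ 0-0-✓ 0-1-✓ 00--✓ 01--✓
Round 3: 0---
PIs = {--10, -0-0, -01-, 0---}
Coverage chart:
  m0: -0-0,0---
  m1: 0--- ←essential
  m3: -01-,0---
  m4: 0--- ←essential
  m5: 0--- ←essential
  m6: --10,0---
  m8: -0-0 ←essential
  m10: --10,-0-0,-01-
Essential: -0-0, 0---

2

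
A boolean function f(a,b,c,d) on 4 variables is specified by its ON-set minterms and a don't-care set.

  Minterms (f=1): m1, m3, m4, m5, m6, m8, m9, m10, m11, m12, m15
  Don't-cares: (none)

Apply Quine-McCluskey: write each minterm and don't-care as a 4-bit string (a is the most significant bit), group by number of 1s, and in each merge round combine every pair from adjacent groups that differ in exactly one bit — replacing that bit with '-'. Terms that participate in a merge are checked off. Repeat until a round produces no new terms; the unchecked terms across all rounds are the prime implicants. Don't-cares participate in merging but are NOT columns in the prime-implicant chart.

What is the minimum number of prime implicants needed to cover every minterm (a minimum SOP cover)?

[col 0] 0001*, 0011*, 0100*, 0101*, 0110*, 1000*, 1001*, 1010*, 1011*, 1100*, 1111*
[col 1] -001*, -011*, -100, 0-01, 00-1*, 01-0, 010-, 1-00, 1-11, 10-0*, 10-1*, 100-*, 101-*
[col 2] -0-1, 10--
Prime implicants: -0-1, -100, 0-01, 01-0, 010-, 1-00, 1-11, 10--
PI chart (minterm → PIs covering it):
  1 | -0-1,0-01
  3 | -0-1  (sole → essential)
  4 | -100,01-0,010-
  5 | 0-01,010-
  6 | 01-0  (sole → essential)
  8 | 1-00,10--
  9 | -0-1,10--
  10 | 10--  (sole → essential)
  11 | -0-1,1-11,10--
  12 | -100,1-00
  15 | 1-11  (sole → essential)
Essential prime implicants: -0-1, 01-0, 1-11, 10--
Petrick residual → -100, 0-01
Minimum SOP uses 6 PIs: b'd + bc'd' + a'c'd + a'bd' + acd + ab'

6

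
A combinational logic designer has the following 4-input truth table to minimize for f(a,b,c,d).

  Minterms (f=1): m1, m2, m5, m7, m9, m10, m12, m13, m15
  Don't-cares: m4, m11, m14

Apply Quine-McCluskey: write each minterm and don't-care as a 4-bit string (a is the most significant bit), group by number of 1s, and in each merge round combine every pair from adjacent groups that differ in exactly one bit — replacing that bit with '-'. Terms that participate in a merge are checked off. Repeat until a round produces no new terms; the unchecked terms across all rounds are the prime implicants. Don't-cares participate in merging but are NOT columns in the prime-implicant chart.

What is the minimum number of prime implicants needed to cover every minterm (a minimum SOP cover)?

4

[col 0] 0001*, 0010*, 0100*, 0101*, 0111*, 1001*, 1010*, 1011*, 1100*, 1101*, 1110*, 1111*
[col 1] -001*, -010, -100*, -101*, -111*, 0-01*, 01-1*, 010-*, 1-01*, 1-10*, 1-11*, 10-1*, 101-*, 11-0*, 11-1*, 110-*, 111-*
[col 2] --01, -1-1, -10-, 1--1, 1-1-, 11--
Prime implicants: --01, -010, -1-1, -10-, 1--1, 1-1-, 11--
PI chart (minterm → PIs covering it):
  1 | --01  (sole → essential)
  2 | -010  (sole → essential)
  5 | --01,-1-1,-10-
  7 | -1-1  (sole → essential)
  9 | --01,1--1
  10 | -010,1-1-
  12 | -10-,11--
  13 | --01,-1-1,-10-,1--1,11--
  15 | -1-1,1--1,1-1-,11--
Essential prime implicants: --01, -010, -1-1
Petrick residual → -10-
Minimum SOP uses 4 PIs: c'd + b'cd' + bd + bc'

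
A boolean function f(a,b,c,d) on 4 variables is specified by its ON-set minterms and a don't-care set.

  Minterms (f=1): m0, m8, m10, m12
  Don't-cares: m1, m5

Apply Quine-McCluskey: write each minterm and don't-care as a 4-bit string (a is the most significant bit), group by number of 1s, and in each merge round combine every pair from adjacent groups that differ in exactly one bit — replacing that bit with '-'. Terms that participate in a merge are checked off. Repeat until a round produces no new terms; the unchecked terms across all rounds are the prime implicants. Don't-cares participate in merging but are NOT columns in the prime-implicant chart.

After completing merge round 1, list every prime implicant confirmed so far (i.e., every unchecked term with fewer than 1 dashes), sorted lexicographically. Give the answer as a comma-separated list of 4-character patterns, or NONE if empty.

[col 0] 0000*, 0001*, 0101*, 1000*, 1010*, 1100*
[col 1] -000, 0-01, 000-, 1-00, 10-0
Prime implicants: -000, 0-01, 000-, 1-00, 10-0

NONE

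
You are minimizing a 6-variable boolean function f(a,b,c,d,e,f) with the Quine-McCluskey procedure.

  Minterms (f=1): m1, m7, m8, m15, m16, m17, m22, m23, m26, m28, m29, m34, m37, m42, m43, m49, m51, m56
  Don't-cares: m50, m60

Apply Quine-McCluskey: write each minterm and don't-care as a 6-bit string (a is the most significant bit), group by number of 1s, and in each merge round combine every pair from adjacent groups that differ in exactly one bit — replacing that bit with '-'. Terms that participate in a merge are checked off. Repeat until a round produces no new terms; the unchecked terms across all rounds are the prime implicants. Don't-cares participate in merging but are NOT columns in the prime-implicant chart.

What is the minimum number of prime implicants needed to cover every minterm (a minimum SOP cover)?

12

size-2^0 implicants → 000001(✓)  000111(✓)  001000  001111(✓)  010000(✓)  010001(✓)  010110(✓)  010111(✓)  011010  011100(✓)  011101(✓)  100010(✓)  100101  101010(✓)  101011(✓)  110001(✓)  110010(✓)  110011(✓)  111000(✓)  111100(✓)
size-2^1 implicants → -10001  -11100  0-0001  0-0111  00-111  01000-  01011-  01110-  1-0010  10-010  10101-  1100-1  11001-  111-00
Unchecked terms (primes): -10001, -11100, 0-0001, 0-0111, 00-111, 001000, 01000-, 01011-, 011010, 01110-, 1-0010, 10-010, 100101, 10101-, 1100-1, 11001-, 111-00
Minterm coverage:
  m1 ⊆ 0-0001 [E]
  m7 ⊆ 0-0111,00-111
  m8 ⊆ 001000 [E]
  m15 ⊆ 00-111 [E]
  m16 ⊆ 01000- [E]
  m17 ⊆ -10001,0-0001,01000-
  m22 ⊆ 01011- [E]
  m23 ⊆ 0-0111,01011-
  m26 ⊆ 011010 [E]
  m28 ⊆ -11100,01110-
  m29 ⊆ 01110- [E]
  m34 ⊆ 1-0010,10-010
  m37 ⊆ 100101 [E]
  m42 ⊆ 10-010,10101-
  m43 ⊆ 10101- [E]
  m49 ⊆ -10001,1100-1
  m51 ⊆ 1100-1,11001-
  m56 ⊆ 111-00 [E]
E = {0-0001, 00-111, 001000, 01000-, 01011-, 011010, 01110-, 100101, 10101-, 111-00}
Petrick residual → 1-0010, 1100-1
Cover = a'c'd'e'f + a'b'def + a'b'cd'e'f' + a'bc'd'e' + a'bc'de + a'bcd'ef' + a'bcde' + ac'd'ef' + ab'c'de'f + ab'cd'e + abc'd'f + abce'f'  |cover|=12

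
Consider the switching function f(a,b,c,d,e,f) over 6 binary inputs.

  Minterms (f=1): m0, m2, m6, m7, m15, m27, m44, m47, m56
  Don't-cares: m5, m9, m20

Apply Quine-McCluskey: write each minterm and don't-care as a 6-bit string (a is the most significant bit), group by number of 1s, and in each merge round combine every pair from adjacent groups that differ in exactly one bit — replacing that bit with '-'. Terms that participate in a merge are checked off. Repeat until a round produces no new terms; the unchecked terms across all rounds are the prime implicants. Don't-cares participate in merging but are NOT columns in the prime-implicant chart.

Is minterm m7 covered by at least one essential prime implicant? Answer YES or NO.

NO

[col 0] 000000*, 000010*, 000101*, 000110*, 000111*, 001001, 001111*, 010100, 011011, 101100, 101111*, 111000
[col 1] -01111, 00-111, 000-10, 0000-0, 0001-1, 00011-
Prime implicants: -01111, 00-111, 000-10, 0000-0, 0001-1, 00011-, 001001, 010100, 011011, 101100, 111000
PI chart (minterm → PIs covering it):
  0 | 0000-0  (sole → essential)
  2 | 000-10,0000-0
  6 | 000-10,00011-
  7 | 00-111,0001-1,00011-
  15 | -01111,00-111
  27 | 011011  (sole → essential)
  44 | 101100  (sole → essential)
  47 | -01111  (sole → essential)
  56 | 111000  (sole → essential)
Essential prime implicants: -01111, 0000-0, 011011, 101100, 111000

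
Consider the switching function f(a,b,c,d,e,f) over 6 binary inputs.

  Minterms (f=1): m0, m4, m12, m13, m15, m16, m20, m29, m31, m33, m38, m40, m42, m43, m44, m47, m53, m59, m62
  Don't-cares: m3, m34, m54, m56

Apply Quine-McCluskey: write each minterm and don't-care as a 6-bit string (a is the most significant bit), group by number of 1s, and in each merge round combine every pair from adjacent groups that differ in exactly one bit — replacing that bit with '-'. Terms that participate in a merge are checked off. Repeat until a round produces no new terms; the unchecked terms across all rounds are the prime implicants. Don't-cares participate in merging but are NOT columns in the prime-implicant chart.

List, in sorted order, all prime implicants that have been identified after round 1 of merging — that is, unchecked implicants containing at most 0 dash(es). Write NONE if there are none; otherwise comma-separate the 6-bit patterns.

size-2^0 implicants → 000000(✓)  000011  000100(✓)  001100(✓)  001101(✓)  001111(✓)  010000(✓)  010100(✓)  011101(✓)  011111(✓)  100001  100010(✓)  100110(✓)  101000(✓)  101010(✓)  101011(✓)  101100(✓)  101111(✓)  110101  110110(✓)  111000(✓)  111011(✓)  111110(✓)
size-2^1 implicants → -01100  -01111  0-0000(✓)  0-0100(✓)  0-1101(✓)  0-1111(✓)  00-100  000-00(✓)  0011-1(✓)  00110-  010-00(✓)  0111-1(✓)  1-0110  1-1000  1-1011  10-010  100-10  101-00  101-11  1010-0  10101-  11-110
size-2^2 implicants → 0-0-00  0-11-1
Unchecked terms (primes): -01100, -01111, 0-0-00, 0-11-1, 00-100, 000011, 00110-, 1-0110, 1-1000, 1-1011, 10-010, 100-10, 100001, 101-00, 101-11, 1010-0, 10101-, 11-110, 110101

000011, 100001, 110101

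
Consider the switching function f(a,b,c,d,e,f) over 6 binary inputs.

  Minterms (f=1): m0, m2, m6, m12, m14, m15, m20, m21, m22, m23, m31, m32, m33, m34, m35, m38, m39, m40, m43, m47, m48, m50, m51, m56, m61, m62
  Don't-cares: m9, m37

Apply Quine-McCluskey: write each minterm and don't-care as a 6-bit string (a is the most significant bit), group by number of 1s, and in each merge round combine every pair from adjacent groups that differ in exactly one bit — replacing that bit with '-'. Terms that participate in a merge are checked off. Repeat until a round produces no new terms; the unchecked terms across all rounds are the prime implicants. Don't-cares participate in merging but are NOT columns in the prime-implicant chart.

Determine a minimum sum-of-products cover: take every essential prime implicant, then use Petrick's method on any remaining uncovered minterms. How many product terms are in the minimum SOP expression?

11

Round 0: 000000✓ 000010✓ 000110✓ 001001 001100✓ 001110✓ 001111✓ 010100✓ 010101✓ 010110✓ 010111✓ 011111✓ 100000✓ 100001✓ 100010✓ 100011✓ 100101✓ 100110✓ 100111✓ 101000✓ 101011✓ 101111✓ 110000✓ 110010✓ 110011✓ 111000✓ 111101 111110
Round 1: -00000✓ -00010✓ -00110✓ -01111 0-0110 0-1111 00-110 000-10✓ 0000-0✓ 0011-0 00111- 01-111 0101-0✓ 0101-1✓ 01010-✓ 01011-✓ 1-0000✓ 1-0010✓ 1-0011✓ 1-1000✓ 10-000✓ 10-011✓ 10-111✓ 100-01✓ 100-10✓ 100-11✓ 1000-0✓ 1000-1✓ 10000-✓ 10001-✓ 1001-1✓ 10011-✓ 101-11✓ 11-000✓ 1100-0✓ 11001-✓
Round 2: -00-10 -000-0 0101-- 1--000 1-00-0 1-001- 10--11 100--1 100-1- 1000--
PIs = {-00-10, -000-0, -01111, 0-0110, 0-1111, 00-110, 001001, 0011-0, 00111-, 01-111, 0101--, 1--000, 1-00-0, 1-001-, 10--11, 100--1, 100-1-, 1000--, 111101, 111110}
Coverage chart:
  m0: -000-0 ←essential
  m2: -00-10,-000-0
  m6: -00-10,0-0110,00-110
  m12: 0011-0 ←essential
  m14: 00-110,0011-0,00111-
  m15: -01111,0-1111,00111-
  m20: 0101-- ←essential
  m21: 0101-- ←essential
  m22: 0-0110,0101--
  m23: 01-111,0101--
  m31: 0-1111,01-111
  m32: -000-0,1--000,1-00-0,1000--
  m33: 100--1,1000--
  m34: -00-10,-000-0,1-00-0,1-001-,100-1-,1000--
  m35: 1-001-,10--11,100--1,100-1-,1000--
  m38: -00-10,100-1-
  m39: 10--11,100--1,100-1-
  m40: 1--000 ←essential
  m43: 10--11 ←essential
  m47: -01111,10--11
  m48: 1--000,1-00-0
  m50: 1-00-0,1-001-
  m51: 1-001- ←essential
  m56: 1--000 ←essential
  m61: 111101 ←essential
  m62: 111110 ←essential
Essential: -000-0, 0011-0, 0101--, 1--000, 1-001-, 10--11, 111101, 111110
Petrick residual → -00-10, 0-1111, 100--1
Min cover (11 terms): b'c'ef' + b'c'd'f' + a'cdef + a'b'cdf' + a'bc'd + ad'e'f' + ac'd'e + ab'ef + ab'c'f + abcde'f + abcdef'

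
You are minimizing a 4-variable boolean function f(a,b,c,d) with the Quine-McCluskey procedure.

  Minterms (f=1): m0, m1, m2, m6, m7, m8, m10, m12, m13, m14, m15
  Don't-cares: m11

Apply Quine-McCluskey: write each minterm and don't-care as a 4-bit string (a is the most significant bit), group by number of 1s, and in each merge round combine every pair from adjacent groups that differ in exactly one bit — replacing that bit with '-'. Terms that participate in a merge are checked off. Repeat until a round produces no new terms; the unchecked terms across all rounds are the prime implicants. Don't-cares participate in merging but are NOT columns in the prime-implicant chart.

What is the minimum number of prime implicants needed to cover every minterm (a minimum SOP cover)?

Round 0: 0000✓ 0001✓ 0010✓ 0110✓ 0111✓ 1000✓ 1010✓ 1011✓ 1100✓ 1101✓ 1110✓ 1111✓
Round 1: -000✓ -010✓ -110✓ -111✓ 0-10✓ 00-0✓ 000- 011-✓ 1-00✓ 1-10✓ 1-11✓ 10-0✓ 101-✓ 11-0✓ 11-1✓ 110-✓ 111-✓
Round 2: --10 -0-0 -11- 1--0 1-1- 11--
PIs = {--10, -0-0, -11-, 000-, 1--0, 1-1-, 11--}
Coverage chart:
  m0: -0-0,000-
  m1: 000- ←essential
  m2: --10,-0-0
  m6: --10,-11-
  m7: -11- ←essential
  m8: -0-0,1--0
  m10: --10,-0-0,1--0,1-1-
  m12: 1--0,11--
  m13: 11-- ←essential
  m14: --10,-11-,1--0,1-1-,11--
  m15: -11-,1-1-,11--
Essential: -11-, 000-, 11--
Petrick residual → -0-0
Min cover (4 terms): b'd' + bc + a'b'c' + ab

4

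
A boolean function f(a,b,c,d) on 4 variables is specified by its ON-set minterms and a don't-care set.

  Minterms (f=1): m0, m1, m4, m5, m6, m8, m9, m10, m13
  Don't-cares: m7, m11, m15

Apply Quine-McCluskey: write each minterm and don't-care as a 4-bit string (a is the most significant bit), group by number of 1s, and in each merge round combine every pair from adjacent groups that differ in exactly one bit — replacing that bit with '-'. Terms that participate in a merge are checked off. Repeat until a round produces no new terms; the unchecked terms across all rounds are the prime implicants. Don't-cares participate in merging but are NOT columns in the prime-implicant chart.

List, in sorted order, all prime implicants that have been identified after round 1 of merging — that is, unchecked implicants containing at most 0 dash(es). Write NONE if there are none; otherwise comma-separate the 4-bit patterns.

NONE

Round 0: 0000✓ 0001✓ 0100✓ 0101✓ 0110✓ 0111✓ 1000✓ 1001✓ 1010✓ 1011✓ 1101✓ 1111✓
Round 1: -000✓ -001✓ -101✓ -111✓ 0-00✓ 0-01✓ 000-✓ 01-0✓ 01-1✓ 010-✓ 011-✓ 1-01✓ 1-11✓ 10-0✓ 10-1✓ 100-✓ 101-✓ 11-1✓
Round 2: --01 -00- -1-1 0-0- 01-- 1--1 10--
PIs = {--01, -00-, -1-1, 0-0-, 01--, 1--1, 10--}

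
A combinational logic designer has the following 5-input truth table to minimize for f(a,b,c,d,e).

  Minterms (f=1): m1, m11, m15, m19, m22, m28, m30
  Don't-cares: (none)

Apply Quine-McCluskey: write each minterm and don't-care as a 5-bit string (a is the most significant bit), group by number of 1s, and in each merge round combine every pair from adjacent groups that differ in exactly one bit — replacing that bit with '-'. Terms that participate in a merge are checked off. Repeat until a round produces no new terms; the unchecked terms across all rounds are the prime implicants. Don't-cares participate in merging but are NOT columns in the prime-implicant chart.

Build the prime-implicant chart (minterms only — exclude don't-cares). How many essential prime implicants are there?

Round 0: 00001 01011✓ 01111✓ 10011 10110✓ 11100✓ 11110✓
Round 1: 01-11 1-110 111-0
PIs = {00001, 01-11, 1-110, 10011, 111-0}
Coverage chart:
  m1: 00001 ←essential
  m11: 01-11 ←essential
  m15: 01-11 ←essential
  m19: 10011 ←essential
  m22: 1-110 ←essential
  m28: 111-0 ←essential
  m30: 1-110,111-0
Essential: 00001, 01-11, 1-110, 10011, 111-0

5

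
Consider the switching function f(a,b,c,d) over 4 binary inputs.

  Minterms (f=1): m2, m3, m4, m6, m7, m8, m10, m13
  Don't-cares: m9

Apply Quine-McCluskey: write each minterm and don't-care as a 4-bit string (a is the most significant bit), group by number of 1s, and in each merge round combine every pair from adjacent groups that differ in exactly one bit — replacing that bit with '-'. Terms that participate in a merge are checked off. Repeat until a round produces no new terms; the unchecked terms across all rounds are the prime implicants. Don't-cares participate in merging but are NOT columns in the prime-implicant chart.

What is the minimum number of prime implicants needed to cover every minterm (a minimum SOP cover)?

size-2^0 implicants → 0010(✓)  0011(✓)  0100(✓)  0110(✓)  0111(✓)  1000(✓)  1001(✓)  1010(✓)  1101(✓)
size-2^1 implicants → -010  0-10(✓)  0-11(✓)  001-(✓)  01-0  011-(✓)  1-01  10-0  100-
size-2^2 implicants → 0-1-
Unchecked terms (primes): -010, 0-1-, 01-0, 1-01, 10-0, 100-
Minterm coverage:
  m2 ⊆ -010,0-1-
  m3 ⊆ 0-1- [E]
  m4 ⊆ 01-0 [E]
  m6 ⊆ 0-1-,01-0
  m7 ⊆ 0-1- [E]
  m8 ⊆ 10-0,100-
  m10 ⊆ -010,10-0
  m13 ⊆ 1-01 [E]
E = {0-1-, 01-0, 1-01}
Petrick residual → 10-0
Cover = a'c + a'bd' + ac'd + ab'd'  |cover|=4

4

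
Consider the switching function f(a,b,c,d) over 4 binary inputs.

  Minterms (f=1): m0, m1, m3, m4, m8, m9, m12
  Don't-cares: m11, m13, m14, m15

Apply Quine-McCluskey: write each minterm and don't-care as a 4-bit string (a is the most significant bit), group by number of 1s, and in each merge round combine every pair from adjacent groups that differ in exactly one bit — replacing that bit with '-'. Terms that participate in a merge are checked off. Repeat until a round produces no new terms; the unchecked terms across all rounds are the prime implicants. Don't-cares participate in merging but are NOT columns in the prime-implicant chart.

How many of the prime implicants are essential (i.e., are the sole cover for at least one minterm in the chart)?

size-2^0 implicants → 0000(✓)  0001(✓)  0011(✓)  0100(✓)  1000(✓)  1001(✓)  1011(✓)  1100(✓)  1101(✓)  1110(✓)  1111(✓)
size-2^1 implicants → -000(✓)  -001(✓)  -011(✓)  -100(✓)  0-00(✓)  00-1(✓)  000-(✓)  1-00(✓)  1-01(✓)  1-11(✓)  10-1(✓)  100-(✓)  11-0(✓)  11-1(✓)  110-(✓)  111-(✓)
size-2^2 implicants → --00  -0-1  -00-  1--1  1-0-  11--
Unchecked terms (primes): --00, -0-1, -00-, 1--1, 1-0-, 11--
Minterm coverage:
  m0 ⊆ --00,-00-
  m1 ⊆ -0-1,-00-
  m3 ⊆ -0-1 [E]
  m4 ⊆ --00 [E]
  m8 ⊆ --00,-00-,1-0-
  m9 ⊆ -0-1,-00-,1--1,1-0-
  m12 ⊆ --00,1-0-,11--
E = {--00, -0-1}

2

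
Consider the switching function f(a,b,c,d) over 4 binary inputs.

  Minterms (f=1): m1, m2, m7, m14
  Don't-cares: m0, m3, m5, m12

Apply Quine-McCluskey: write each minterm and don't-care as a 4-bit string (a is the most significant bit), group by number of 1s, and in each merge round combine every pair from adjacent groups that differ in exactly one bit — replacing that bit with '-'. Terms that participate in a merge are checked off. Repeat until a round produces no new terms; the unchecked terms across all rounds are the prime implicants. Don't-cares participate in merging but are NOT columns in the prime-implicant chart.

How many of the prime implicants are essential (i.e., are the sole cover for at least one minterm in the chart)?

3

Round 0: 0000✓ 0001✓ 0010✓ 0011✓ 0101✓ 0111✓ 1100✓ 1110✓
Round 1: 0-01✓ 0-11✓ 00-0✓ 00-1✓ 000-✓ 001-✓ 01-1✓ 11-0
Round 2: 0--1 00--
PIs = {0--1, 00--, 11-0}
Coverage chart:
  m1: 0--1,00--
  m2: 00-- ←essential
  m7: 0--1 ←essential
  m14: 11-0 ←essential
Essential: 0--1, 00--, 11-0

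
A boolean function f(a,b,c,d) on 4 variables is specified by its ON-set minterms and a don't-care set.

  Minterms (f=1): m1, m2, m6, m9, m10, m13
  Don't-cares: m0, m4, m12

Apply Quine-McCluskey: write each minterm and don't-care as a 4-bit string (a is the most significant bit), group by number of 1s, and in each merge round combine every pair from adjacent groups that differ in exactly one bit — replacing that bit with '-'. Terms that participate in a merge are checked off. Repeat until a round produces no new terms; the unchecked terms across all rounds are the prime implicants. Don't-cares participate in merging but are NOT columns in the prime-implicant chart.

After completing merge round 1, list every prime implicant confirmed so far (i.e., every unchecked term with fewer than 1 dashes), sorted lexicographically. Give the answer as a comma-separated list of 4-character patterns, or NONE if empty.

size-2^0 implicants → 0000(✓)  0001(✓)  0010(✓)  0100(✓)  0110(✓)  1001(✓)  1010(✓)  1100(✓)  1101(✓)
size-2^1 implicants → -001  -010  -100  0-00(✓)  0-10(✓)  00-0(✓)  000-  01-0(✓)  1-01  110-
size-2^2 implicants → 0--0
Unchecked terms (primes): -001, -010, -100, 0--0, 000-, 1-01, 110-

NONE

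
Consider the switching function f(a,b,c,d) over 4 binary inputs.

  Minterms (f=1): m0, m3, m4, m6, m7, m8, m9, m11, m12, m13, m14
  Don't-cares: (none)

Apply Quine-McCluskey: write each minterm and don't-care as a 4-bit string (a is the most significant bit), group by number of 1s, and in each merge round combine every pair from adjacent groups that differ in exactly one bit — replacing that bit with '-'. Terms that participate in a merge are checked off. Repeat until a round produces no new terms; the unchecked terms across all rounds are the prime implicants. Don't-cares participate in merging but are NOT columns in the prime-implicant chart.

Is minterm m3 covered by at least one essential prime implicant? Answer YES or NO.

size-2^0 implicants → 0000(✓)  0011(✓)  0100(✓)  0110(✓)  0111(✓)  1000(✓)  1001(✓)  1011(✓)  1100(✓)  1101(✓)  1110(✓)
size-2^1 implicants → -000(✓)  -011  -100(✓)  -110(✓)  0-00(✓)  0-11  01-0(✓)  011-  1-00(✓)  1-01(✓)  10-1  100-(✓)  11-0(✓)  110-(✓)
size-2^2 implicants → --00  -1-0  1-0-
Unchecked terms (primes): --00, -011, -1-0, 0-11, 011-, 1-0-, 10-1
Minterm coverage:
  m0 ⊆ --00 [E]
  m3 ⊆ -011,0-11
  m4 ⊆ --00,-1-0
  m6 ⊆ -1-0,011-
  m7 ⊆ 0-11,011-
  m8 ⊆ --00,1-0-
  m9 ⊆ 1-0-,10-1
  m11 ⊆ -011,10-1
  m12 ⊆ --00,-1-0,1-0-
  m13 ⊆ 1-0- [E]
  m14 ⊆ -1-0 [E]
E = {--00, -1-0, 1-0-}

NO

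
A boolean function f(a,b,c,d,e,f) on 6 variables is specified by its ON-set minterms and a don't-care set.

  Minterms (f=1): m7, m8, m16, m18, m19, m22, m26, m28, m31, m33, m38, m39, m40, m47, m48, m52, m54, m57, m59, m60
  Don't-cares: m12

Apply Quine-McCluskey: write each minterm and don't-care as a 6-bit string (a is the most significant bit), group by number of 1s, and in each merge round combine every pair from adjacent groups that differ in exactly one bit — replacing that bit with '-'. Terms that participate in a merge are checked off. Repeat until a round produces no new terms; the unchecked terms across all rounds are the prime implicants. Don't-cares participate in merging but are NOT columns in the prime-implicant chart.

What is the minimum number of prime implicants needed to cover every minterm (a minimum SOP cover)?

13

size-2^0 implicants → 000111(✓)  001000(✓)  001100(✓)  010000(✓)  010010(✓)  010011(✓)  010110(✓)  011010(✓)  011100(✓)  011111  100001  100110(✓)  100111(✓)  101000(✓)  101111(✓)  110000(✓)  110100(✓)  110110(✓)  111001(✓)  111011(✓)  111100(✓)
size-2^1 implicants → -00111  -01000  -10000  -10110  -11100  0-1100  001-00  01-010  010-10  0100-0  01001-  1-0110  10-111  10011-  11-100  110-00  1101-0  1110-1
Unchecked terms (primes): -00111, -01000, -10000, -10110, -11100, 0-1100, 001-00, 01-010, 010-10, 0100-0, 01001-, 011111, 1-0110, 10-111, 100001, 10011-, 11-100, 110-00, 1101-0, 1110-1
Minterm coverage:
  m7 ⊆ -00111 [E]
  m8 ⊆ -01000,001-00
  m16 ⊆ -10000,0100-0
  m18 ⊆ 01-010,010-10,0100-0,01001-
  m19 ⊆ 01001- [E]
  m22 ⊆ -10110,010-10
  m26 ⊆ 01-010 [E]
  m28 ⊆ -11100,0-1100
  m31 ⊆ 011111 [E]
  m33 ⊆ 100001 [E]
  m38 ⊆ 1-0110,10011-
  m39 ⊆ -00111,10-111,10011-
  m40 ⊆ -01000 [E]
  m47 ⊆ 10-111 [E]
  m48 ⊆ -10000,110-00
  m52 ⊆ 11-100,110-00,1101-0
  m54 ⊆ -10110,1-0110,1101-0
  m57 ⊆ 1110-1 [E]
  m59 ⊆ 1110-1 [E]
  m60 ⊆ -11100,11-100
E = {-00111, -01000, 01-010, 01001-, 011111, 10-111, 100001, 1110-1}
Petrick residual → -10000, -10110, -11100, 1-0110, 11-100
Cover = b'c'def + b'cd'e'f' + bc'd'e'f' + bc'def' + bcde'f' + a'bd'ef' + a'bc'd'e + a'bcdef + ac'def' + ab'def + ab'c'd'e'f + abde'f' + abcd'f  |cover|=13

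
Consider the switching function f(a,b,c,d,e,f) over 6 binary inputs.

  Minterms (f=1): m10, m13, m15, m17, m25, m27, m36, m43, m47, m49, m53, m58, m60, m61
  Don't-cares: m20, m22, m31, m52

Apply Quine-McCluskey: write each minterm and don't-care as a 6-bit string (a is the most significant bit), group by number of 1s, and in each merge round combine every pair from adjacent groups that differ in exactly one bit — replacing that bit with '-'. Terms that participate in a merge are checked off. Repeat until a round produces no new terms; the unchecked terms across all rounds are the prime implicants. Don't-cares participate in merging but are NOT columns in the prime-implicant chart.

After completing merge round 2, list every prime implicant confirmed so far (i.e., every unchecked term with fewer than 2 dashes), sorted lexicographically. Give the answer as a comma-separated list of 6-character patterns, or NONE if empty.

Round 0: 001010 001101✓ 001111✓ 010001✓ 010100✓ 010110✓ 011001✓ 011011✓ 011111✓ 100100✓ 101011✓ 101111✓ 110001✓ 110100✓ 110101✓ 111010 111100✓ 111101✓
Round 1: -01111 -10001 -10100 0-1111 0011-1 01-001 0101-0 011-11 0110-1 1-0100 101-11 11-100✓ 11-101✓ 110-01 11010-✓ 11110-✓
Round 2: 11-10-
PIs = {-01111, -10001, -10100, 0-1111, 001010, 0011-1, 01-001, 0101-0, 011-11, 0110-1, 1-0100, 101-11, 11-10-, 110-01, 111010}

-01111, -10001, -10100, 0-1111, 001010, 0011-1, 01-001, 0101-0, 011-11, 0110-1, 1-0100, 101-11, 110-01, 111010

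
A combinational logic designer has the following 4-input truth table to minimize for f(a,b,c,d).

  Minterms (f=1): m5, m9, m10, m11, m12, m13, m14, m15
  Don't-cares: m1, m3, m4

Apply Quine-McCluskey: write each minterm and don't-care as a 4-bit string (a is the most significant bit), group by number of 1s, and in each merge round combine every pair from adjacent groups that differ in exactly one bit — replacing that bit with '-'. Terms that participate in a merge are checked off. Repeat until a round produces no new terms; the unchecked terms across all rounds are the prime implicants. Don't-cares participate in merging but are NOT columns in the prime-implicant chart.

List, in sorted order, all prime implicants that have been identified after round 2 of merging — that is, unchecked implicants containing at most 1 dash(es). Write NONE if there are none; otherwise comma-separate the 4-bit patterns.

NONE

size-2^0 implicants → 0001(✓)  0011(✓)  0100(✓)  0101(✓)  1001(✓)  1010(✓)  1011(✓)  1100(✓)  1101(✓)  1110(✓)  1111(✓)
size-2^1 implicants → -001(✓)  -011(✓)  -100(✓)  -101(✓)  0-01(✓)  00-1(✓)  010-(✓)  1-01(✓)  1-10(✓)  1-11(✓)  10-1(✓)  101-(✓)  11-0(✓)  11-1(✓)  110-(✓)  111-(✓)
size-2^2 implicants → --01  -0-1  -10-  1--1  1-1-  11--
Unchecked terms (primes): --01, -0-1, -10-, 1--1, 1-1-, 11--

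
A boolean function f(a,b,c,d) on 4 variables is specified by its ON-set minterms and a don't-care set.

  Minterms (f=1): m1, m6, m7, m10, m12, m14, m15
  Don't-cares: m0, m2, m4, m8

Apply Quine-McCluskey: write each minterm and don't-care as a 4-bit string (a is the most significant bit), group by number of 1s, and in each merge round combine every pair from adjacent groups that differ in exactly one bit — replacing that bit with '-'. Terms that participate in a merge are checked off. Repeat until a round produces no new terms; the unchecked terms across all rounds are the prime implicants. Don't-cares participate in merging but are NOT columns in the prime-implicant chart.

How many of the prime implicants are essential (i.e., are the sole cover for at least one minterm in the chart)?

3

[col 0] 0000*, 0001*, 0010*, 0100*, 0110*, 0111*, 1000*, 1010*, 1100*, 1110*, 1111*
[col 1] -000*, -010*, -100*, -110*, -111*, 0-00*, 0-10*, 00-0*, 000-, 01-0*, 011-*, 1-00*, 1-10*, 10-0*, 11-0*, 111-*
[col 2] --00*, --10*, -0-0*, -1-0*, -11-, 0--0*, 1--0*
[col 3] ---0
Prime implicants: ---0, -11-, 000-
PI chart (minterm → PIs covering it):
  1 | 000-  (sole → essential)
  6 | ---0,-11-
  7 | -11-  (sole → essential)
  10 | ---0  (sole → essential)
  12 | ---0  (sole → essential)
  14 | ---0,-11-
  15 | -11-  (sole → essential)
Essential prime implicants: ---0, -11-, 000-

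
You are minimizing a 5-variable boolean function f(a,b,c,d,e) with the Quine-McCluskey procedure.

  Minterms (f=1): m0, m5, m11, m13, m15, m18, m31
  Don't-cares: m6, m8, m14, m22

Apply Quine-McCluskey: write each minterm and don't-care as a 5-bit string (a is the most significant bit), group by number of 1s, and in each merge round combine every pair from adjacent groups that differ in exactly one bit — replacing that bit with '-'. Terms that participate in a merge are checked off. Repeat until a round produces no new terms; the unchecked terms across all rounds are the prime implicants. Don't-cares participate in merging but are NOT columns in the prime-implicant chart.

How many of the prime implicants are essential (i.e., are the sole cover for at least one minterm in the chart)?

size-2^0 implicants → 00000(✓)  00101(✓)  00110(✓)  01000(✓)  01011(✓)  01101(✓)  01110(✓)  01111(✓)  10010(✓)  10110(✓)  11111(✓)
size-2^1 implicants → -0110  -1111  0-000  0-101  0-110  01-11  011-1  0111-  10-10
Unchecked terms (primes): -0110, -1111, 0-000, 0-101, 0-110, 01-11, 011-1, 0111-, 10-10
Minterm coverage:
  m0 ⊆ 0-000 [E]
  m5 ⊆ 0-101 [E]
  m11 ⊆ 01-11 [E]
  m13 ⊆ 0-101,011-1
  m15 ⊆ -1111,01-11,011-1,0111-
  m18 ⊆ 10-10 [E]
  m31 ⊆ -1111 [E]
E = {-1111, 0-000, 0-101, 01-11, 10-10}

5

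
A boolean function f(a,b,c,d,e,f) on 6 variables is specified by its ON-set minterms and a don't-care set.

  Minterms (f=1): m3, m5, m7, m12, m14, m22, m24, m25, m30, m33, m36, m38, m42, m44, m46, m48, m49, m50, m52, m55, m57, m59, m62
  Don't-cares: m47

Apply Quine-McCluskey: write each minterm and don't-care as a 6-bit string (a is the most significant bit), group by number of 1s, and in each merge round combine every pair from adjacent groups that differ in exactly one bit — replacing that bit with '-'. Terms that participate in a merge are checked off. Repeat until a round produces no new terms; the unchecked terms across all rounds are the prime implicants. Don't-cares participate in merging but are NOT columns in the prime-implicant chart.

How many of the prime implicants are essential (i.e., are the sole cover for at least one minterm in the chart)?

Round 0: 000011✓ 000101✓ 000111✓ 001100✓ 001110✓ 010110✓ 011000✓ 011001✓ 011110✓ 100001✓ 100100✓ 100110✓ 101010✓ 101100✓ 101110✓ 101111✓ 110000✓ 110001✓ 110010✓ 110100✓ 110111 111001✓ 111011✓ 111110✓
Round 1: -01100✓ -01110✓ -11001 -11110✓ 0-1110✓ 000-11 0001-1 0011-0✓ 01-110 01100- 1-0001 1-0100 1-1110✓ 10-100✓ 10-110✓ 1001-0✓ 101-10 1011-0✓ 10111- 11-001 110-00 1100-0 11000- 1110-1
Round 2: --1110 -011-0 10-1-0
PIs = {--1110, -011-0, -11001, 000-11, 0001-1, 01-110, 01100-, 1-0001, 1-0100, 10-1-0, 101-10, 10111-, 11-001, 110-00, 1100-0, 11000-, 110111, 1110-1}
Coverage chart:
  m3: 000-11 ←essential
  m5: 0001-1 ←essential
  m7: 000-11,0001-1
  m12: -011-0 ←essential
  m14: --1110,-011-0
  m22: 01-110 ←essential
  m24: 01100- ←essential
  m25: -11001,01100-
  m30: --1110,01-110
  m33: 1-0001 ←essential
  m36: 1-0100,10-1-0
  m38: 10-1-0 ←essential
  m42: 101-10 ←essential
  m44: -011-0,10-1-0
  m46: --1110,-011-0,10-1-0,101-10,10111-
  m48: 110-00,1100-0,11000-
  m49: 1-0001,11-001,11000-
  m50: 1100-0 ←essential
  m52: 1-0100,110-00
  m55: 110111 ←essential
  m57: -11001,11-001,1110-1
  m59: 1110-1 ←essential
  m62: --1110 ←essential
Essential: --1110, -011-0, 000-11, 0001-1, 01-110, 01100-, 1-0001, 10-1-0, 101-10, 1100-0, 110111, 1110-1

12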